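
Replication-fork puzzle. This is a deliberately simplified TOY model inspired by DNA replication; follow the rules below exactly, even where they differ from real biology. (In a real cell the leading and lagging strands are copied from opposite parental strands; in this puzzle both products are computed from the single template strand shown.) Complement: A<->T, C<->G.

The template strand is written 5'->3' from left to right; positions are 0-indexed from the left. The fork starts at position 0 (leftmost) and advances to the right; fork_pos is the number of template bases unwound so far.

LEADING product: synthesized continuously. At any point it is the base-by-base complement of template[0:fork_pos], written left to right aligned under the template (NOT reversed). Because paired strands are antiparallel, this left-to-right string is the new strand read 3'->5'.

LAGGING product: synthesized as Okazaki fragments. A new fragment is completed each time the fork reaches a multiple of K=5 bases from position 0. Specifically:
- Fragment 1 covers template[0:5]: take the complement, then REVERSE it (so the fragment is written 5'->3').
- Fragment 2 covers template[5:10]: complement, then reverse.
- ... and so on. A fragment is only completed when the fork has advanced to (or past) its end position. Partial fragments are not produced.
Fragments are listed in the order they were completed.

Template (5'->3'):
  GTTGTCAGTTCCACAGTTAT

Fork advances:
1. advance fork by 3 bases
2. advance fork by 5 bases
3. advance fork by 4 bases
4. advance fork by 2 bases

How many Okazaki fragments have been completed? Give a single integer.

Step 1: advance 3 -> fork_pos = 0 + 3 = 3. Next multiple of 5 is 5 (not reached); still 0 fragment(s).
Step 2: advance 5 -> fork_pos = 3 + 5 = 8. Reached multiple(s) of 5: 5 -> fragment 1 completed (1 total).
Step 3: advance 4 -> fork_pos = 8 + 4 = 12. Reached multiple(s) of 5: 10 -> fragment 2 completed (2 total).
Step 4: advance 2 -> fork_pos = 12 + 2 = 14. Next multiple of 5 is 15 (not reached); still 2 fragment(s).
Check: final fork_pos = 14; the multiples of 5 that are <= 14 are 5..10 -> 14 // 5 = 2 completed fragment(s).

Answer: 2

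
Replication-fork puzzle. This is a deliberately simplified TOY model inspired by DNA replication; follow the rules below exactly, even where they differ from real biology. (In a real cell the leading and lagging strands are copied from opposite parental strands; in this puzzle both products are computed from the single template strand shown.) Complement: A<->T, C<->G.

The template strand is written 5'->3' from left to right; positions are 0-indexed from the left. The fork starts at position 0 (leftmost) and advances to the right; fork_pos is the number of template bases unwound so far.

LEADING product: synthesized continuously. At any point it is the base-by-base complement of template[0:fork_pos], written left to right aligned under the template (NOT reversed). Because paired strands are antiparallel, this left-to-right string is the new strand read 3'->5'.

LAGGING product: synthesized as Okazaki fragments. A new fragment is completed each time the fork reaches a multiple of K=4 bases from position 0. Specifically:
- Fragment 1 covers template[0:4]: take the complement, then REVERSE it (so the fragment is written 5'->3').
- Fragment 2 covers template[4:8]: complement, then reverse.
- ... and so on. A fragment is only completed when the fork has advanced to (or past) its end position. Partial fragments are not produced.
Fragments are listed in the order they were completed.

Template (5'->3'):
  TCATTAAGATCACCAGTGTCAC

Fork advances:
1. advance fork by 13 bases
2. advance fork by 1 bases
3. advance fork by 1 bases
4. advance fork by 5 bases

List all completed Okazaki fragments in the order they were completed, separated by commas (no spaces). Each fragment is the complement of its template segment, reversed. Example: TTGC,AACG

Step 1: advance 13 -> fork_pos = 0 + 13 = 13. Reached multiple(s) of 4: 4, 8, 12 -> fragments 1-3 completed (3 total).
Step 2: advance 1 -> fork_pos = 13 + 1 = 14. Next multiple of 4 is 16 (not reached); still 3 fragment(s).
Step 3: advance 1 -> fork_pos = 14 + 1 = 15. Next multiple of 4 is 16 (not reached); still 3 fragment(s).
Step 4: advance 5 -> fork_pos = 15 + 5 = 20. Reached multiple(s) of 4: 16, 20 -> fragments 4-5 completed (5 total).
Final fork_pos = 20, so 5 fragment(s) are complete. Build each: template segment -> complement -> reverse.
Fragment 1: template[0:4] = TCAT -> complement AGTA -> reversed ATGA
Fragment 2: template[4:8] = TAAG -> complement ATTC -> reversed CTTA
Fragment 3: template[8:12] = ATCA -> complement TAGT -> reversed TGAT
Fragment 4: template[12:16] = CCAG -> complement GGTC -> reversed CTGG
Fragment 5: template[16:20] = TGTC -> complement ACAG -> reversed GACA

Answer: ATGA,CTTA,TGAT,CTGG,GACA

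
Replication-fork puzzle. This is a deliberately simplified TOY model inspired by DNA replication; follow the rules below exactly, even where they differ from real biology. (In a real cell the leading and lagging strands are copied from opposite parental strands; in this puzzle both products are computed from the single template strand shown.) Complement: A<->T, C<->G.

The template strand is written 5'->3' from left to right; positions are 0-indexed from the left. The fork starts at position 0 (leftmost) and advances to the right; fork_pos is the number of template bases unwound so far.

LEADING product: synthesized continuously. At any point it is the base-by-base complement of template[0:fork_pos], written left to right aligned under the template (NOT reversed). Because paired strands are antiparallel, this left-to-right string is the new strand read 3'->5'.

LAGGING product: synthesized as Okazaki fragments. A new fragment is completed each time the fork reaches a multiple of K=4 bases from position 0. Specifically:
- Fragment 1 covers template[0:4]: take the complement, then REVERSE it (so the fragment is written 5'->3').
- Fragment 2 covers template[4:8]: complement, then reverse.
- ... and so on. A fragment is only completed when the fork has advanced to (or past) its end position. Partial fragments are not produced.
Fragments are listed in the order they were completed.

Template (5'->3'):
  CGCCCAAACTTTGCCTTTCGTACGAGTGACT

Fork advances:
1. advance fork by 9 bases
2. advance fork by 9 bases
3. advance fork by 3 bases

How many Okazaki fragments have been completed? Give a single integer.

Step 1: advance 9 -> fork_pos = 0 + 9 = 9. Reached multiple(s) of 4: 4, 8 -> fragments 1-2 completed (2 total).
Step 2: advance 9 -> fork_pos = 9 + 9 = 18. Reached multiple(s) of 4: 12, 16 -> fragments 3-4 completed (4 total).
Step 3: advance 3 -> fork_pos = 18 + 3 = 21. Reached multiple(s) of 4: 20 -> fragment 5 completed (5 total).
Check: final fork_pos = 21; the multiples of 4 that are <= 21 are 4..20 -> 21 // 4 = 5 completed fragment(s).

Answer: 5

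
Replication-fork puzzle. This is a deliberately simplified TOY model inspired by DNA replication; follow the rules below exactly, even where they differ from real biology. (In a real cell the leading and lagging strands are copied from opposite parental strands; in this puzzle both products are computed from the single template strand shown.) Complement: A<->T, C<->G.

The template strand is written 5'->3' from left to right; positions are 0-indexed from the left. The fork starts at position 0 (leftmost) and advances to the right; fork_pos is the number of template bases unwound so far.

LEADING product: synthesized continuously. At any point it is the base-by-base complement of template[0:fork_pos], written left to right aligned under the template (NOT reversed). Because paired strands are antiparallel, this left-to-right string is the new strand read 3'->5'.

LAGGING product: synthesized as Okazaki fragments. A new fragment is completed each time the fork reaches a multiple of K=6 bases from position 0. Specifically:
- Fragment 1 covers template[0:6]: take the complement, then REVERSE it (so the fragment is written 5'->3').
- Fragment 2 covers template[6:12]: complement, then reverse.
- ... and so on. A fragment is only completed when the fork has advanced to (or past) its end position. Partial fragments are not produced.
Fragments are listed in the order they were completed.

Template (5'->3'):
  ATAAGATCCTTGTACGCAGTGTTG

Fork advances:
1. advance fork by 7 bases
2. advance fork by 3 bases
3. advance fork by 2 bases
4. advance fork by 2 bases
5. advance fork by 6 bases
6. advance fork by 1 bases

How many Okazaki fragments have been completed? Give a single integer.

Step 1: advance 7 -> fork_pos = 0 + 7 = 7. Reached multiple(s) of 6: 6 -> fragment 1 completed (1 total).
Step 2: advance 3 -> fork_pos = 7 + 3 = 10. Next multiple of 6 is 12 (not reached); still 1 fragment(s).
Step 3: advance 2 -> fork_pos = 10 + 2 = 12. Reached multiple(s) of 6: 12 -> fragment 2 completed (2 total).
Step 4: advance 2 -> fork_pos = 12 + 2 = 14. Next multiple of 6 is 18 (not reached); still 2 fragment(s).
Step 5: advance 6 -> fork_pos = 14 + 6 = 20. Reached multiple(s) of 6: 18 -> fragment 3 completed (3 total).
Step 6: advance 1 -> fork_pos = 20 + 1 = 21. Next multiple of 6 is 24 (not reached); still 3 fragment(s).
Check: final fork_pos = 21; the multiples of 6 that are <= 21 are 6..18 -> 21 // 6 = 3 completed fragment(s).

Answer: 3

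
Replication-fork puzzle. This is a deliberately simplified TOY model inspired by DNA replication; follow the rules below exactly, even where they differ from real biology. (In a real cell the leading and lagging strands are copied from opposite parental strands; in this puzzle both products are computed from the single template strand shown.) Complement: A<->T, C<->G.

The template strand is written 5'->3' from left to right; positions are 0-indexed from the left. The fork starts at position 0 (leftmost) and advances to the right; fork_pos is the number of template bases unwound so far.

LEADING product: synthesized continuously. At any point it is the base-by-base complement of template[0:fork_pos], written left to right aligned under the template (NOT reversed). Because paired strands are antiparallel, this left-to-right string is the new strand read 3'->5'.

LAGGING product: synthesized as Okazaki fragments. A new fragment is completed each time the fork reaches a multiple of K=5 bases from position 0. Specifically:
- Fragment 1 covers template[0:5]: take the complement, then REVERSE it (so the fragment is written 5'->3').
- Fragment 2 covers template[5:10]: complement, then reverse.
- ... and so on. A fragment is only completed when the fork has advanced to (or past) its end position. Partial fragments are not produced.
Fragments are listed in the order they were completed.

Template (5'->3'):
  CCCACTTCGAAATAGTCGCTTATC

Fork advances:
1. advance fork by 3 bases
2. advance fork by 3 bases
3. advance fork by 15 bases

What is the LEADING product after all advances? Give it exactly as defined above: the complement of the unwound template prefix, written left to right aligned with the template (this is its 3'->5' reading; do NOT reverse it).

Step 1: advance 3 -> fork_pos = 0 + 3 = 3.
Step 2: advance 3 -> fork_pos = 3 + 3 = 6.
Step 3: advance 15 -> fork_pos = 6 + 15 = 21.
Unwound prefix: template[0:21] = CCCACTTCGAAATAGTCGCTT
Complement it base by base (A<->T, C<->G), keeping left-to-right order:
  [0:5] CCCAC -> GGGTG
  [5:10] TTCGA -> AAGCT
  [10:15] AATAG -> TTATC
  [15:20] TCGCT -> AGCGA
  [20:21] T -> A
Concatenate: GGGTGAAGCTTTATCAGCGAA (length 21; written aligned with the template, i.e. 3'->5').

Answer: GGGTGAAGCTTTATCAGCGAA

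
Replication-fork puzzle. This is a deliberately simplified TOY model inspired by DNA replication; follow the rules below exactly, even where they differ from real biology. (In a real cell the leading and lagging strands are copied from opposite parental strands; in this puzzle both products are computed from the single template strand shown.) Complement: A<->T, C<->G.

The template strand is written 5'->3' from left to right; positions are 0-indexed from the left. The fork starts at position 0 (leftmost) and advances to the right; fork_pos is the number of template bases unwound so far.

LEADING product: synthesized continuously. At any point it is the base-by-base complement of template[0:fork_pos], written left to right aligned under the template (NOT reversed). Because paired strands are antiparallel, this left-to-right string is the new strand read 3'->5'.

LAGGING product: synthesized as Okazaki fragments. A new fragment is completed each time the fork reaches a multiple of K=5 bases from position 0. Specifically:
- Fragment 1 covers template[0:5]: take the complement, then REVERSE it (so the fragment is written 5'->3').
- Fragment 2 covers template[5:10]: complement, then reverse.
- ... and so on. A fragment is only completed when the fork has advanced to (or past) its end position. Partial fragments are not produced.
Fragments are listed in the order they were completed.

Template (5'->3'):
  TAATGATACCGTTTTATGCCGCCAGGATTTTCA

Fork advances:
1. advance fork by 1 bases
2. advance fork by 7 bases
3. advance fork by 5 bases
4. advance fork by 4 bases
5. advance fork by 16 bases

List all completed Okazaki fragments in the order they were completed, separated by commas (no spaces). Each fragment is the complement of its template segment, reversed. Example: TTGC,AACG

Answer: CATTA,GGTAT,AAAAC,GGCAT,CTGGC,AAATC

Derivation:
Step 1: advance 1 -> fork_pos = 0 + 1 = 1. Next multiple of 5 is 5 (not reached); still 0 fragment(s).
Step 2: advance 7 -> fork_pos = 1 + 7 = 8. Reached multiple(s) of 5: 5 -> fragment 1 completed (1 total).
Step 3: advance 5 -> fork_pos = 8 + 5 = 13. Reached multiple(s) of 5: 10 -> fragment 2 completed (2 total).
Step 4: advance 4 -> fork_pos = 13 + 4 = 17. Reached multiple(s) of 5: 15 -> fragment 3 completed (3 total).
Step 5: advance 16 -> fork_pos = 17 + 16 = 33. Reached multiple(s) of 5: 20, 25, 30 -> fragments 4-6 completed (6 total).
Final fork_pos = 33, so 6 fragment(s) are complete. Build each: template segment -> complement -> reverse.
Fragment 1: template[0:5] = TAATG -> complement ATTAC -> reversed CATTA
Fragment 2: template[5:10] = ATACC -> complement TATGG -> reversed GGTAT
Fragment 3: template[10:15] = GTTTT -> complement CAAAA -> reversed AAAAC
Fragment 4: template[15:20] = ATGCC -> complement TACGG -> reversed GGCAT
Fragment 5: template[20:25] = GCCAG -> complement CGGTC -> reversed CTGGC
Fragment 6: template[25:30] = GATTT -> complement CTAAA -> reversed AAATC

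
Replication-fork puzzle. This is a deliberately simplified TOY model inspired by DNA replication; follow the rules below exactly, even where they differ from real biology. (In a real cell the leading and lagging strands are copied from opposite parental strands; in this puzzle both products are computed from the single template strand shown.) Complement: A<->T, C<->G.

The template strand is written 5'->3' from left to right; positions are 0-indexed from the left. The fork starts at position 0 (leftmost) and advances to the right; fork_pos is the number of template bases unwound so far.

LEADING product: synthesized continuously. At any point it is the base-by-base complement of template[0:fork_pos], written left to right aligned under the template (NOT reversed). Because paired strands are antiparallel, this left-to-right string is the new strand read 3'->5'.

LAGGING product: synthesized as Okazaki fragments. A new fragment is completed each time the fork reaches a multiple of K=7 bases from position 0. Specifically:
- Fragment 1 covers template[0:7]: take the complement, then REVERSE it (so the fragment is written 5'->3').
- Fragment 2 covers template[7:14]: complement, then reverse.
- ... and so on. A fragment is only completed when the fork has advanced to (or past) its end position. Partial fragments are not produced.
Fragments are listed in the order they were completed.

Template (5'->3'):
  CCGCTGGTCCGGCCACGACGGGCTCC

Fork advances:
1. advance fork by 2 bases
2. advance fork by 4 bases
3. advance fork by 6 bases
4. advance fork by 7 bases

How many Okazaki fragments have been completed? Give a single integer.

Answer: 2

Derivation:
Step 1: advance 2 -> fork_pos = 0 + 2 = 2. Next multiple of 7 is 7 (not reached); still 0 fragment(s).
Step 2: advance 4 -> fork_pos = 2 + 4 = 6. Next multiple of 7 is 7 (not reached); still 0 fragment(s).
Step 3: advance 6 -> fork_pos = 6 + 6 = 12. Reached multiple(s) of 7: 7 -> fragment 1 completed (1 total).
Step 4: advance 7 -> fork_pos = 12 + 7 = 19. Reached multiple(s) of 7: 14 -> fragment 2 completed (2 total).
Check: final fork_pos = 19; the multiples of 7 that are <= 19 are 7..14 -> 19 // 7 = 2 completed fragment(s).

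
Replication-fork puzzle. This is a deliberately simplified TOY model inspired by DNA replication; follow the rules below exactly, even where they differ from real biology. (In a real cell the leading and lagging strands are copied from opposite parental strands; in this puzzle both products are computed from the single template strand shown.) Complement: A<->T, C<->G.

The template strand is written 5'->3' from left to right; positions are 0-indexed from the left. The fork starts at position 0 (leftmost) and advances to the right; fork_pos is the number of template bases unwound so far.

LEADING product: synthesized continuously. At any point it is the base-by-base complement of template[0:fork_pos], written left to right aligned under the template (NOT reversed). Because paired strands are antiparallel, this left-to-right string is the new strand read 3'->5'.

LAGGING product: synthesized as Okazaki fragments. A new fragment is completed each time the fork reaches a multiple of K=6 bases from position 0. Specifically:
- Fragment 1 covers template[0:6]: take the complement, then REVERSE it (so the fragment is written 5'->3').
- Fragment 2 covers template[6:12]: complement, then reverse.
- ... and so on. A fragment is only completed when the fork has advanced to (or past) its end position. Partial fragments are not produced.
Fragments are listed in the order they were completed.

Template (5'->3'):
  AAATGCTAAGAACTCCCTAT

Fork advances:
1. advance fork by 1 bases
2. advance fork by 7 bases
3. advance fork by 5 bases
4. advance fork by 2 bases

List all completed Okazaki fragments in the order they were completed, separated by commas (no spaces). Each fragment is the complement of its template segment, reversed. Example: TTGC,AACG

Step 1: advance 1 -> fork_pos = 0 + 1 = 1. Next multiple of 6 is 6 (not reached); still 0 fragment(s).
Step 2: advance 7 -> fork_pos = 1 + 7 = 8. Reached multiple(s) of 6: 6 -> fragment 1 completed (1 total).
Step 3: advance 5 -> fork_pos = 8 + 5 = 13. Reached multiple(s) of 6: 12 -> fragment 2 completed (2 total).
Step 4: advance 2 -> fork_pos = 13 + 2 = 15. Next multiple of 6 is 18 (not reached); still 2 fragment(s).
Final fork_pos = 15, so 2 fragment(s) are complete. Build each: template segment -> complement -> reverse.
Fragment 1: template[0:6] = AAATGC -> complement TTTACG -> reversed GCATTT
Fragment 2: template[6:12] = TAAGAA -> complement ATTCTT -> reversed TTCTTA

Answer: GCATTT,TTCTTA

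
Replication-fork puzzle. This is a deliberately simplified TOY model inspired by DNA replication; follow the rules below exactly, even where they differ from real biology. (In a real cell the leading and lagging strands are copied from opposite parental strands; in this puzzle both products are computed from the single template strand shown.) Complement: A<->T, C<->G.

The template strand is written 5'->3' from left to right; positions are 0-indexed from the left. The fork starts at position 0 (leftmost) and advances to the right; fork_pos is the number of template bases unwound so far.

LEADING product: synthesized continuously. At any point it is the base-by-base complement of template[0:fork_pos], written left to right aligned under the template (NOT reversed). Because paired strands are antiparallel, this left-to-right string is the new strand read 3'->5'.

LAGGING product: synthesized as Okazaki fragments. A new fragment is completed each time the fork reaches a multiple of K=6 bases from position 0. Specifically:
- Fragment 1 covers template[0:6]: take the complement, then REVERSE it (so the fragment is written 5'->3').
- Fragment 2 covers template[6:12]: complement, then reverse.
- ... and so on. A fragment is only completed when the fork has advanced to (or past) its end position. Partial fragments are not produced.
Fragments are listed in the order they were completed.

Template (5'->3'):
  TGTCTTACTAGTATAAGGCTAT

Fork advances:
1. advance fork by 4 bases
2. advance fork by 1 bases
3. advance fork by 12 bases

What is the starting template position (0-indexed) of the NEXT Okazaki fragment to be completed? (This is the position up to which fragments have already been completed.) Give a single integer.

Answer: 12

Derivation:
Step 1: advance 4 -> fork_pos = 0 + 4 = 4. Next multiple of 6 is 6 (not reached); still 0 fragment(s).
Step 2: advance 1 -> fork_pos = 4 + 1 = 5. Next multiple of 6 is 6 (not reached); still 0 fragment(s).
Step 3: advance 12 -> fork_pos = 5 + 12 = 17. Reached multiple(s) of 6: 6, 12 -> fragments 1-2 completed (2 total).
2 fragment(s) completed, covering template[0:12] (2 x 6 = 12). The next fragment, fragment 3, covers template[12:18], so it starts at position 12.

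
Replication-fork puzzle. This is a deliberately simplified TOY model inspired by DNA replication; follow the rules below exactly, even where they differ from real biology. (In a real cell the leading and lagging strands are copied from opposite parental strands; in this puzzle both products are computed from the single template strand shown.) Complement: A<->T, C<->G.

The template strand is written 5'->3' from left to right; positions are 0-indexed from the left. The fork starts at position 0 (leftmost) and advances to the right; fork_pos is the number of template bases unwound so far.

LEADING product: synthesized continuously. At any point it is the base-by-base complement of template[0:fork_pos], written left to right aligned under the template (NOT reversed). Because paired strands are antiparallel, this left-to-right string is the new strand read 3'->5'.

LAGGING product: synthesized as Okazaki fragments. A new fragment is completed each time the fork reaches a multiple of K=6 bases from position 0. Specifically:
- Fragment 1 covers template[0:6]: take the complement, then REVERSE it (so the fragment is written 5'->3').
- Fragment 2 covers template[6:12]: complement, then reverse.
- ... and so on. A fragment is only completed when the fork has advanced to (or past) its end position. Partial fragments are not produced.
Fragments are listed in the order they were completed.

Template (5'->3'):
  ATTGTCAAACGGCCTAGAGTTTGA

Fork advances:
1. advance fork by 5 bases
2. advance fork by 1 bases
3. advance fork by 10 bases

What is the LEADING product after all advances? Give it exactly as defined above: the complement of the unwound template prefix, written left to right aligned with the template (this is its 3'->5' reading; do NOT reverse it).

Step 1: advance 5 -> fork_pos = 0 + 5 = 5.
Step 2: advance 1 -> fork_pos = 5 + 1 = 6.
Step 3: advance 10 -> fork_pos = 6 + 10 = 16.
Unwound prefix: template[0:16] = ATTGTCAAACGGCCTA
Complement it base by base (A<->T, C<->G), keeping left-to-right order:
  [0:5] ATTGT -> TAACA
  [5:10] CAAAC -> GTTTG
  [10:15] GGCCT -> CCGGA
  [15:16] A -> T
Concatenate: TAACAGTTTGCCGGAT (length 16; written aligned with the template, i.e. 3'->5').

Answer: TAACAGTTTGCCGGAT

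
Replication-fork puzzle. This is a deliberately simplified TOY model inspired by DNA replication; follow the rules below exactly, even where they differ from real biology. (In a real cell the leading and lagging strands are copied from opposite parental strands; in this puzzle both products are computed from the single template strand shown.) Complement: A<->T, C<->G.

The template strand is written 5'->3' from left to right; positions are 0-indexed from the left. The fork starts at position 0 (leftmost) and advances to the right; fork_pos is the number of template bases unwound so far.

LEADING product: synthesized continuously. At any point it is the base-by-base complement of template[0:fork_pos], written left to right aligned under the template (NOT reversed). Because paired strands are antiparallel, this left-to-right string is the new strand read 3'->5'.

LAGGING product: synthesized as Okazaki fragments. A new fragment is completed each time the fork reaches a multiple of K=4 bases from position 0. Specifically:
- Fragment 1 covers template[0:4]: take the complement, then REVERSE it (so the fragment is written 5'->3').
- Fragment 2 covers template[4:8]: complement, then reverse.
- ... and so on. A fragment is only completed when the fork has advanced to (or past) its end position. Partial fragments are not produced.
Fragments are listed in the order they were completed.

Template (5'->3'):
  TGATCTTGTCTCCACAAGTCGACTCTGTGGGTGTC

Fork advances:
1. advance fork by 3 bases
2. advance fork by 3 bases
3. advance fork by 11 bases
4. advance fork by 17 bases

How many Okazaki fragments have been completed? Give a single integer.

Step 1: advance 3 -> fork_pos = 0 + 3 = 3. Next multiple of 4 is 4 (not reached); still 0 fragment(s).
Step 2: advance 3 -> fork_pos = 3 + 3 = 6. Reached multiple(s) of 4: 4 -> fragment 1 completed (1 total).
Step 3: advance 11 -> fork_pos = 6 + 11 = 17. Reached multiple(s) of 4: 8, 12, 16 -> fragments 2-4 completed (4 total).
Step 4: advance 17 -> fork_pos = 17 + 17 = 34. Reached multiple(s) of 4: 20, 24, 28, 32 -> fragments 5-8 completed (8 total).
Check: final fork_pos = 34; the multiples of 4 that are <= 34 are 4..32 -> 34 // 4 = 8 completed fragment(s).

Answer: 8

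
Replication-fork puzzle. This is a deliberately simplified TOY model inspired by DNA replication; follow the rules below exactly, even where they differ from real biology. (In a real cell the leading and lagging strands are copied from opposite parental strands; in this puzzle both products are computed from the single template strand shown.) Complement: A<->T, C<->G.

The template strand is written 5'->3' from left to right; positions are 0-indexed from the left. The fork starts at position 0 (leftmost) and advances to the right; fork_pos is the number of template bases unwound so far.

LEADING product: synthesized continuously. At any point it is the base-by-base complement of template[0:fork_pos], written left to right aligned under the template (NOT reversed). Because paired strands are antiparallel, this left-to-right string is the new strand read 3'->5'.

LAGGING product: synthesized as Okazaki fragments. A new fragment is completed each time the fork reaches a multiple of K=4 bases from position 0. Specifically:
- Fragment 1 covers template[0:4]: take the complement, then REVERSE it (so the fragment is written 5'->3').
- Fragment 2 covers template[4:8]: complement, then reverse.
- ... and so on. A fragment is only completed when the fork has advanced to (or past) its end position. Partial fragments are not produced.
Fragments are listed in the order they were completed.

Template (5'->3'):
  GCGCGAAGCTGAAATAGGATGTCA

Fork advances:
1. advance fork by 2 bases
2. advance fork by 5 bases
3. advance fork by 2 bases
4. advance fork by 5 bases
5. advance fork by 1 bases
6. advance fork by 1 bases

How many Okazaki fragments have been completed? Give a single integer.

Answer: 4

Derivation:
Step 1: advance 2 -> fork_pos = 0 + 2 = 2. Next multiple of 4 is 4 (not reached); still 0 fragment(s).
Step 2: advance 5 -> fork_pos = 2 + 5 = 7. Reached multiple(s) of 4: 4 -> fragment 1 completed (1 total).
Step 3: advance 2 -> fork_pos = 7 + 2 = 9. Reached multiple(s) of 4: 8 -> fragment 2 completed (2 total).
Step 4: advance 5 -> fork_pos = 9 + 5 = 14. Reached multiple(s) of 4: 12 -> fragment 3 completed (3 total).
Step 5: advance 1 -> fork_pos = 14 + 1 = 15. Next multiple of 4 is 16 (not reached); still 3 fragment(s).
Step 6: advance 1 -> fork_pos = 15 + 1 = 16. Reached multiple(s) of 4: 16 -> fragment 4 completed (4 total).
Check: final fork_pos = 16; the multiples of 4 that are <= 16 are 4..16 -> 16 // 4 = 4 completed fragment(s).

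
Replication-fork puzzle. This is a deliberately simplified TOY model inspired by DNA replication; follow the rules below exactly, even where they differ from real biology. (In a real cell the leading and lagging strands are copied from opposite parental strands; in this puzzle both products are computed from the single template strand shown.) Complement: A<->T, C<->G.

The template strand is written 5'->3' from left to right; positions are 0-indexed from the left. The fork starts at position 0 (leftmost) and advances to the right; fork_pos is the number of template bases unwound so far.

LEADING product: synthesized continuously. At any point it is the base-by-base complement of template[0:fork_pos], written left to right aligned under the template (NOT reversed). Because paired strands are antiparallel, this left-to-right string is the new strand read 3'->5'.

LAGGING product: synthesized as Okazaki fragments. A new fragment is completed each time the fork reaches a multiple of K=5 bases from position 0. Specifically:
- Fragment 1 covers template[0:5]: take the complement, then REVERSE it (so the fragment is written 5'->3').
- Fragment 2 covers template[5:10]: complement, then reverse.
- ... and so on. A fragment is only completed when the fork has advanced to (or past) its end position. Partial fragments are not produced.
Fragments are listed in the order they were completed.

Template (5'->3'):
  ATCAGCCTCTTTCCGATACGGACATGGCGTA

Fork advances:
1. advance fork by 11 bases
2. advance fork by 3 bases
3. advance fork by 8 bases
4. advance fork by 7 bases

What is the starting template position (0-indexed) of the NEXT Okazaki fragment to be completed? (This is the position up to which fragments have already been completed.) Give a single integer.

Step 1: advance 11 -> fork_pos = 0 + 11 = 11. Reached multiple(s) of 5: 5, 10 -> fragments 1-2 completed (2 total).
Step 2: advance 3 -> fork_pos = 11 + 3 = 14. Next multiple of 5 is 15 (not reached); still 2 fragment(s).
Step 3: advance 8 -> fork_pos = 14 + 8 = 22. Reached multiple(s) of 5: 15, 20 -> fragments 3-4 completed (4 total).
Step 4: advance 7 -> fork_pos = 22 + 7 = 29. Reached multiple(s) of 5: 25 -> fragment 5 completed (5 total).
5 fragment(s) completed, covering template[0:25] (5 x 5 = 25). The next fragment, fragment 6, covers template[25:30], so it starts at position 25.

Answer: 25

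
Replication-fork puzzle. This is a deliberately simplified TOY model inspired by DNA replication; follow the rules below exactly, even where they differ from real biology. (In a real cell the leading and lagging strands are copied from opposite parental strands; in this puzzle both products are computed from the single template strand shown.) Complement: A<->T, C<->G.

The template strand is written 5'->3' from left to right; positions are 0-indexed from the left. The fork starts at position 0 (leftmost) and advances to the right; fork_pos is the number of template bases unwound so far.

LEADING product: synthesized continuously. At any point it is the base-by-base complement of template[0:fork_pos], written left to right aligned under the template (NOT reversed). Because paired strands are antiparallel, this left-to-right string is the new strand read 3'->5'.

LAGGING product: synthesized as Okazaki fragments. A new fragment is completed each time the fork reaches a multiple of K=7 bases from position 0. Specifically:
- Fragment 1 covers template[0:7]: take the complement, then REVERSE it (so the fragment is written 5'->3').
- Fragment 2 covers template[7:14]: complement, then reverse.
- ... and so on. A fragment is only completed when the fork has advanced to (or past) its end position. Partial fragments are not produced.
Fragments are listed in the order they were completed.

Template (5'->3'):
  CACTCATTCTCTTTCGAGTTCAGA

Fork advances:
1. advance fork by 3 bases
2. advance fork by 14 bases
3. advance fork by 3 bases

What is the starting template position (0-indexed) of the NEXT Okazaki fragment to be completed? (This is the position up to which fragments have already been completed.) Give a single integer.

Step 1: advance 3 -> fork_pos = 0 + 3 = 3. Next multiple of 7 is 7 (not reached); still 0 fragment(s).
Step 2: advance 14 -> fork_pos = 3 + 14 = 17. Reached multiple(s) of 7: 7, 14 -> fragments 1-2 completed (2 total).
Step 3: advance 3 -> fork_pos = 17 + 3 = 20. Next multiple of 7 is 21 (not reached); still 2 fragment(s).
2 fragment(s) completed, covering template[0:14] (2 x 7 = 14). The next fragment, fragment 3, covers template[14:21], so it starts at position 14.

Answer: 14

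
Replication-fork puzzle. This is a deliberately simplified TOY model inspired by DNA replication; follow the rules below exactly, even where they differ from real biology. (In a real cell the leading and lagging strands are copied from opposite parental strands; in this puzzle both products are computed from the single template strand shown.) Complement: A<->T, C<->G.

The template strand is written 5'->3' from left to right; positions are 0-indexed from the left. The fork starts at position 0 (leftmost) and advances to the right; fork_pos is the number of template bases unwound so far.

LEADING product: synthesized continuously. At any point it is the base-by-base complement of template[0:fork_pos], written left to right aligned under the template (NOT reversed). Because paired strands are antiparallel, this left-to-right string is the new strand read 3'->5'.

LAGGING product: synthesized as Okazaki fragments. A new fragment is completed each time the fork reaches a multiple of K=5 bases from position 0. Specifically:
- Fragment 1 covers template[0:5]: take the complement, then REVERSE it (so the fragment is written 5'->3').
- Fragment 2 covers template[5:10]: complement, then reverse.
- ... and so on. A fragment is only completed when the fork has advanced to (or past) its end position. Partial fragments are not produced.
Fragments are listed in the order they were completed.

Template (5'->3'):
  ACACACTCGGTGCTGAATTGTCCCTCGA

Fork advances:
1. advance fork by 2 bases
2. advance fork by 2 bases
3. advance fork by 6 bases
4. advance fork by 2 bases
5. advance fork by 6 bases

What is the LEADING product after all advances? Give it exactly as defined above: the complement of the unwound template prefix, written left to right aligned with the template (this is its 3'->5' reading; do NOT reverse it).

Step 1: advance 2 -> fork_pos = 0 + 2 = 2.
Step 2: advance 2 -> fork_pos = 2 + 2 = 4.
Step 3: advance 6 -> fork_pos = 4 + 6 = 10.
Step 4: advance 2 -> fork_pos = 10 + 2 = 12.
Step 5: advance 6 -> fork_pos = 12 + 6 = 18.
Unwound prefix: template[0:18] = ACACACTCGGTGCTGAAT
Complement it base by base (A<->T, C<->G), keeping left-to-right order:
  [0:5] ACACA -> TGTGT
  [5:10] CTCGG -> GAGCC
  [10:15] TGCTG -> ACGAC
  [15:18] AAT -> TTA
Concatenate: TGTGTGAGCCACGACTTA (length 18; written aligned with the template, i.e. 3'->5').

Answer: TGTGTGAGCCACGACTTA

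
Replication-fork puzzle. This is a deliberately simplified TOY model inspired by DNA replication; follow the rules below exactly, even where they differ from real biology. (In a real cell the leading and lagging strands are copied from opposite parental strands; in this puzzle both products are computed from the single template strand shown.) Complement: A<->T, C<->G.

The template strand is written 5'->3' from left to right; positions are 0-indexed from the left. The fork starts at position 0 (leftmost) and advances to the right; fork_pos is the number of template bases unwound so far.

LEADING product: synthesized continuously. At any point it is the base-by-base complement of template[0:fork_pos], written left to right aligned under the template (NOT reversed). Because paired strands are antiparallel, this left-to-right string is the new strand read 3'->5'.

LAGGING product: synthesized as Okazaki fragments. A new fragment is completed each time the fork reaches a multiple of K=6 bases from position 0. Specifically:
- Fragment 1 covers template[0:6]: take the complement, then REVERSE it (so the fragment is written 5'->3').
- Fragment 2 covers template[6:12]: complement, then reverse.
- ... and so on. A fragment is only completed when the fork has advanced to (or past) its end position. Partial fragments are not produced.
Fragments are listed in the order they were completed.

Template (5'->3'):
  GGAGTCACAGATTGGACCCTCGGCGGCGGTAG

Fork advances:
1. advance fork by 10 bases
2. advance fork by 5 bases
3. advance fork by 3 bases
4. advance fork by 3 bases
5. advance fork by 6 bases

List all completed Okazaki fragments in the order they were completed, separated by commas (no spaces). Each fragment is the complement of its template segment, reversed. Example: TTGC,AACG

Answer: GACTCC,ATCTGT,GGTCCA,GCCGAG

Derivation:
Step 1: advance 10 -> fork_pos = 0 + 10 = 10. Reached multiple(s) of 6: 6 -> fragment 1 completed (1 total).
Step 2: advance 5 -> fork_pos = 10 + 5 = 15. Reached multiple(s) of 6: 12 -> fragment 2 completed (2 total).
Step 3: advance 3 -> fork_pos = 15 + 3 = 18. Reached multiple(s) of 6: 18 -> fragment 3 completed (3 total).
Step 4: advance 3 -> fork_pos = 18 + 3 = 21. Next multiple of 6 is 24 (not reached); still 3 fragment(s).
Step 5: advance 6 -> fork_pos = 21 + 6 = 27. Reached multiple(s) of 6: 24 -> fragment 4 completed (4 total).
Final fork_pos = 27, so 4 fragment(s) are complete. Build each: template segment -> complement -> reverse.
Fragment 1: template[0:6] = GGAGTC -> complement CCTCAG -> reversed GACTCC
Fragment 2: template[6:12] = ACAGAT -> complement TGTCTA -> reversed ATCTGT
Fragment 3: template[12:18] = TGGACC -> complement ACCTGG -> reversed GGTCCA
Fragment 4: template[18:24] = CTCGGC -> complement GAGCCG -> reversed GCCGAG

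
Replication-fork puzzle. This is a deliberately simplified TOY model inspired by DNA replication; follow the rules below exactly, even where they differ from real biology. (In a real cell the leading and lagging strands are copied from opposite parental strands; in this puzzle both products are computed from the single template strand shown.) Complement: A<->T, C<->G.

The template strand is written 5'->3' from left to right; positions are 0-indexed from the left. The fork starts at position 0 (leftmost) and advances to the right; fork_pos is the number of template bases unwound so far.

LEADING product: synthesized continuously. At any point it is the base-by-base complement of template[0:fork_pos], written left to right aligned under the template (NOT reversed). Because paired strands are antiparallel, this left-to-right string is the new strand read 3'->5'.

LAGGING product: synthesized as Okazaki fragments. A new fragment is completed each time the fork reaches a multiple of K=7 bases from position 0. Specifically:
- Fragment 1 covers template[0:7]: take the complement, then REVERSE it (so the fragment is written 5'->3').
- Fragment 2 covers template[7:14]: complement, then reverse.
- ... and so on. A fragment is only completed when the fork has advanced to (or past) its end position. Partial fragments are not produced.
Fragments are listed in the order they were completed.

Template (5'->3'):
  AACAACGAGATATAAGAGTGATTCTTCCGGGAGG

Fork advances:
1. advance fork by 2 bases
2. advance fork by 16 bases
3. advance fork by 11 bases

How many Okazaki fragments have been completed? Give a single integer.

Step 1: advance 2 -> fork_pos = 0 + 2 = 2. Next multiple of 7 is 7 (not reached); still 0 fragment(s).
Step 2: advance 16 -> fork_pos = 2 + 16 = 18. Reached multiple(s) of 7: 7, 14 -> fragments 1-2 completed (2 total).
Step 3: advance 11 -> fork_pos = 18 + 11 = 29. Reached multiple(s) of 7: 21, 28 -> fragments 3-4 completed (4 total).
Check: final fork_pos = 29; the multiples of 7 that are <= 29 are 7..28 -> 29 // 7 = 4 completed fragment(s).

Answer: 4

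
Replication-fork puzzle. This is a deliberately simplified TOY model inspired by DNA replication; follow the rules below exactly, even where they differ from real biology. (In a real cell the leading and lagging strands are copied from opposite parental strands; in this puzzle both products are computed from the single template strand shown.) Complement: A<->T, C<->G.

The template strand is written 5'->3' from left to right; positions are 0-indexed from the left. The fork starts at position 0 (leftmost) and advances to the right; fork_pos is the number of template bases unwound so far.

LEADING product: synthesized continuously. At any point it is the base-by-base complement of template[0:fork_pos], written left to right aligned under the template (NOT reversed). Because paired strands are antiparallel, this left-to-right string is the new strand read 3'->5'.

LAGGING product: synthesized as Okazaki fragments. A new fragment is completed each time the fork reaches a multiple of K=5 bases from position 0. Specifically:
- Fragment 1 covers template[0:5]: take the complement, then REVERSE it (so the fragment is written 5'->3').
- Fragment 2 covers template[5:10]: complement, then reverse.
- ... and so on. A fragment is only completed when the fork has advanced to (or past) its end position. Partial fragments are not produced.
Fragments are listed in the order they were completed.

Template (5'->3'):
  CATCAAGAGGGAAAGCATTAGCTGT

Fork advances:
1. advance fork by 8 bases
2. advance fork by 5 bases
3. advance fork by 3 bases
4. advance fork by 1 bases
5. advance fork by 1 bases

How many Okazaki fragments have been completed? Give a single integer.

Answer: 3

Derivation:
Step 1: advance 8 -> fork_pos = 0 + 8 = 8. Reached multiple(s) of 5: 5 -> fragment 1 completed (1 total).
Step 2: advance 5 -> fork_pos = 8 + 5 = 13. Reached multiple(s) of 5: 10 -> fragment 2 completed (2 total).
Step 3: advance 3 -> fork_pos = 13 + 3 = 16. Reached multiple(s) of 5: 15 -> fragment 3 completed (3 total).
Step 4: advance 1 -> fork_pos = 16 + 1 = 17. Next multiple of 5 is 20 (not reached); still 3 fragment(s).
Step 5: advance 1 -> fork_pos = 17 + 1 = 18. Next multiple of 5 is 20 (not reached); still 3 fragment(s).
Check: final fork_pos = 18; the multiples of 5 that are <= 18 are 5..15 -> 18 // 5 = 3 completed fragment(s).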